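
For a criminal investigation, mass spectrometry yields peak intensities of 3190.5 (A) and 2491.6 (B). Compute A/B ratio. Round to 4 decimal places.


Spectral peak ratio:
Peak A = 3190.5 counts
Peak B = 2491.6 counts
Ratio = 3190.5 / 2491.6 = 1.2805

1.2805


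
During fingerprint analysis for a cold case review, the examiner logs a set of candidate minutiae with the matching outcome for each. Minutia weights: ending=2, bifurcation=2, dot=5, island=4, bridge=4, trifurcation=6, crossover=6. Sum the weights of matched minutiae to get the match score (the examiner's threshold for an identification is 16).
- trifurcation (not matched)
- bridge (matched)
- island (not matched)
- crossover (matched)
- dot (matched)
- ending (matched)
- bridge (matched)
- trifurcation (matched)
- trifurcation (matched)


Weighted minutiae match score:
  trifurcation: not matched, +0
  bridge: matched, +4 (running total 4)
  island: not matched, +0
  crossover: matched, +6 (running total 10)
  dot: matched, +5 (running total 15)
  ending: matched, +2 (running total 17)
  bridge: matched, +4 (running total 21)
  trifurcation: matched, +6 (running total 27)
  trifurcation: matched, +6 (running total 33)
Total score = 33
Threshold = 16; verdict = identification

33


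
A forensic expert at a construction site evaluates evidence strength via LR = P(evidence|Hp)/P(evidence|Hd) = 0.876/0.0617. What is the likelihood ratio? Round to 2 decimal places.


Likelihood ratio calculation:
LR = P(E|Hp) / P(E|Hd)
LR = 0.876 / 0.0617
LR = 14.20

14.20


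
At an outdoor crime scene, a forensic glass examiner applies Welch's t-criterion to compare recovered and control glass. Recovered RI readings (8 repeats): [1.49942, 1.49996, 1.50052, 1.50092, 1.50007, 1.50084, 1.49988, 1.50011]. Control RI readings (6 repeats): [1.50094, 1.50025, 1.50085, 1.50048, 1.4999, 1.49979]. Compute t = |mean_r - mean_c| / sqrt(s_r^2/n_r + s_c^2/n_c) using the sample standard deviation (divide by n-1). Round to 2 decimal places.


Welch's t-criterion for glass RI comparison:
Recovered mean = sum / n_r = 12.00172 / 8 = 1.500215
Control mean = sum / n_c = 9.00221 / 6 = 1.5003683
Recovered sample variance s_r^2 = 2.60286e-07
Control sample variance s_c^2 = 2.27817e-07
Welch SE (unpooled) = sqrt(s_r^2/n_r + s_c^2/n_c) = sqrt(3.25357e-08 + 3.79694e-08) = sqrt(7.05051e-08) = 0.000265528
|mean_r - mean_c| = 0.000153333
t = 0.000153333 / 0.000265528 = 0.58

0.58


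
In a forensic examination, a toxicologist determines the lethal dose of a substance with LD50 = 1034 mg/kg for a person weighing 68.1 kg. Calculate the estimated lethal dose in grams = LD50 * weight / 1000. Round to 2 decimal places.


Lethal dose calculation:
Lethal dose = LD50 * body_weight / 1000
= 1034 * 68.1 / 1000
= 70415.4 / 1000
= 70.42 g

70.42


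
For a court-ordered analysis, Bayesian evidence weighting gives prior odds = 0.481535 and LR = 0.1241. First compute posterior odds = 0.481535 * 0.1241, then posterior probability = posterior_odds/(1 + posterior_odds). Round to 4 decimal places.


Bayesian evidence evaluation:
Posterior odds = prior_odds * LR = 0.481535 * 0.1241 = 0.05975849
Posterior probability = posterior_odds / (1 + posterior_odds)
= 0.05975849 / (1 + 0.05975849)
= 0.05975849 / 1.05975849
= 0.0564

0.0564


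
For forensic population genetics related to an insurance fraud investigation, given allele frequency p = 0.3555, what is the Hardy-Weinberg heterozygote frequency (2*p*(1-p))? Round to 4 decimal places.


Hardy-Weinberg heterozygote frequency:
q = 1 - p = 1 - 0.3555 = 0.6445
2pq = 2 * 0.3555 * 0.6445 = 0.4582

0.4582


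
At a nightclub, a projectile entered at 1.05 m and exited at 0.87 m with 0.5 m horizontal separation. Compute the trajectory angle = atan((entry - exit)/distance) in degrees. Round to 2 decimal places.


Bullet trajectory angle:
Height difference = 1.05 - 0.87 = 0.18 m
angle = atan(0.18 / 0.5)
angle = atan(0.36)
angle = 19.80 degrees

19.80


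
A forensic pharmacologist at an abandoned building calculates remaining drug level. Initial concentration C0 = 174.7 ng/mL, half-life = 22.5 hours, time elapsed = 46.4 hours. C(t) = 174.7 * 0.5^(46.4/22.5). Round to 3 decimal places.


Drug concentration decay:
Number of half-lives = t / t_half = 46.4 / 22.5 = 2.062222
Decay factor = 0.5^2.062222 = 0.23944696
C(t) = 174.7 * 0.23944696 = 41.831 ng/mL

41.831


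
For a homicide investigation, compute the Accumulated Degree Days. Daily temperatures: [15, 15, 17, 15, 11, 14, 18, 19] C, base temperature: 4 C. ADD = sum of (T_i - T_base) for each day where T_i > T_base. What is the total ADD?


Computing ADD day by day:
Day 1: max(0, 15 - 4) = 11
Day 2: max(0, 15 - 4) = 11
Day 3: max(0, 17 - 4) = 13
Day 4: max(0, 15 - 4) = 11
Day 5: max(0, 11 - 4) = 7
Day 6: max(0, 14 - 4) = 10
Day 7: max(0, 18 - 4) = 14
Day 8: max(0, 19 - 4) = 15
Total ADD = 92

92


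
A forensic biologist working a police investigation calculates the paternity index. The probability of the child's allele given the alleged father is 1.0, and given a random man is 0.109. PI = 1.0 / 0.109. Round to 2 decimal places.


Paternity Index calculation:
PI = P(allele|father) / P(allele|random)
PI = 1.0 / 0.109
PI = 9.17

9.17


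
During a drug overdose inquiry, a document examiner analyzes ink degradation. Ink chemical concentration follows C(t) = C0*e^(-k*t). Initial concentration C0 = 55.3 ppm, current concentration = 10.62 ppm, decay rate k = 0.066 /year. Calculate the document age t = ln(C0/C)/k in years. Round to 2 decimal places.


Document age estimation:
C0/C = 55.3 / 10.62 = 5.207156
ln(C0/C) = 1.650034
t = 1.650034 / 0.066 = 25.00 years

25.00


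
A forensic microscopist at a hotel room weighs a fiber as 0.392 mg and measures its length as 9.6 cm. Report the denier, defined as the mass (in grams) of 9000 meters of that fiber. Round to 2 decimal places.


Denier calculation:
Mass in grams = 0.392 mg / 1000 = 0.000392 g
Length in meters = 9.6 cm / 100 = 0.096 m
Linear density = mass / length = 0.000392 / 0.096 = 0.00408333 g/m
Denier = (g/m) * 9000 = 0.00408333 * 9000 = 36.75

36.75


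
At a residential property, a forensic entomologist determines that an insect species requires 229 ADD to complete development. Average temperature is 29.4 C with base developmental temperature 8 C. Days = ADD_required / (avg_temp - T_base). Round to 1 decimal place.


Insect development time:
Effective temperature = avg_temp - T_base = 29.4 - 8 = 21.4 C
Days = ADD / effective_temp = 229 / 21.4 = 10.7 days

10.7


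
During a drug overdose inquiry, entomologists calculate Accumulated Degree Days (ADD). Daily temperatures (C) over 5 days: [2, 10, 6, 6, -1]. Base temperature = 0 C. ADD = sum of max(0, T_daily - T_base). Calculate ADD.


Computing ADD day by day:
Day 1: max(0, 2 - 0) = 2
Day 2: max(0, 10 - 0) = 10
Day 3: max(0, 6 - 0) = 6
Day 4: max(0, 6 - 0) = 6
Day 5: max(0, -1 - 0) = 0
Total ADD = 24

24


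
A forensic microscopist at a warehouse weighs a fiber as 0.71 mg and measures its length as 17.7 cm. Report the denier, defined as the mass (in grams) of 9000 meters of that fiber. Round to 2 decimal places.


Denier calculation:
Mass in grams = 0.71 mg / 1000 = 0.00071 g
Length in meters = 17.7 cm / 100 = 0.177 m
Linear density = mass / length = 0.00071 / 0.177 = 0.0040113 g/m
Denier = (g/m) * 9000 = 0.0040113 * 9000 = 36.10

36.10


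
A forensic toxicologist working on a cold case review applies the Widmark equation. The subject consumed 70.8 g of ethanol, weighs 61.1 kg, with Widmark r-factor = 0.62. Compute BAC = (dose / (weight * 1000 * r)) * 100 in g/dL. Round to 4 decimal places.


Applying the Widmark formula:
BAC = (dose_g / (body_wt * 1000 * r)) * 100
Denominator = 61.1 * 1000 * 0.62 = 37882
BAC = (70.8 / 37882) * 100
BAC = 0.1869 g/dL

0.1869


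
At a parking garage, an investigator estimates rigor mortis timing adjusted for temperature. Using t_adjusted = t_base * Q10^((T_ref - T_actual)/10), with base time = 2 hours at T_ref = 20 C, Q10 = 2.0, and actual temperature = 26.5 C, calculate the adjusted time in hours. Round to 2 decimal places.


Rigor mortis time adjustment:
Exponent = (T_ref - T_actual) / 10 = (20 - 26.5) / 10 = -0.65
Q10 factor = 2.0^-0.65 = 0.63728
t_adjusted = 2 * 0.63728 = 1.27 hours

1.27


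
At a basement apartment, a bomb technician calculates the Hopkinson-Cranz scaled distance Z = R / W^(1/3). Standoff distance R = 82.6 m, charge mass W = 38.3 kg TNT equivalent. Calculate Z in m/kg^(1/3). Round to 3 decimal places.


Scaled distance calculation:
W^(1/3) = 38.3^(1/3) = 3.3708
Z = R / W^(1/3) = 82.6 / 3.3708
Z = 24.505 m/kg^(1/3)

24.505


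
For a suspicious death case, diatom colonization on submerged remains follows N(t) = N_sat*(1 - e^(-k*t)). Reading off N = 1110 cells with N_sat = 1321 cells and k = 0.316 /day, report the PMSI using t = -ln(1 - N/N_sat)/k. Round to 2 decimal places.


PMSI from diatom colonization curve:
N / N_sat = 1110 / 1321 = 0.840273
1 - N/N_sat = 0.159727
ln(1 - N/N_sat) = -1.834289
t = -ln(1 - N/N_sat) / k = -(-1.834289) / 0.316 = 5.80 days

5.80


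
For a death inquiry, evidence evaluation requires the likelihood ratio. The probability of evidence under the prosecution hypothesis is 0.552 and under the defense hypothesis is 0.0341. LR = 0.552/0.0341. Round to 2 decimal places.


Likelihood ratio calculation:
LR = P(E|Hp) / P(E|Hd)
LR = 0.552 / 0.0341
LR = 16.19

16.19


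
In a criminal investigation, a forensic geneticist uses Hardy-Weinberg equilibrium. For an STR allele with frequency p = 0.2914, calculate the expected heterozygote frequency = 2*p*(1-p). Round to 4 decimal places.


Hardy-Weinberg heterozygote frequency:
q = 1 - p = 1 - 0.2914 = 0.7086
2pq = 2 * 0.2914 * 0.7086 = 0.4130

0.4130


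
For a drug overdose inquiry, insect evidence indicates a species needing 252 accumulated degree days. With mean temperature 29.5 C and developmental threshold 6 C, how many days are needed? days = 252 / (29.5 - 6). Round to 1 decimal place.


Insect development time:
Effective temperature = avg_temp - T_base = 29.5 - 6 = 23.5 C
Days = ADD / effective_temp = 252 / 23.5 = 10.7 days

10.7


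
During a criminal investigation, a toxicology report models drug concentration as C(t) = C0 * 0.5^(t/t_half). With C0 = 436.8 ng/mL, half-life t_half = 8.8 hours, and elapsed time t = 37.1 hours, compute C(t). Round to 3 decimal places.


Drug concentration decay:
Number of half-lives = t / t_half = 37.1 / 8.8 = 4.215909
Decay factor = 0.5^4.215909 = 0.05381272
C(t) = 436.8 * 0.05381272 = 23.505 ng/mL

23.505


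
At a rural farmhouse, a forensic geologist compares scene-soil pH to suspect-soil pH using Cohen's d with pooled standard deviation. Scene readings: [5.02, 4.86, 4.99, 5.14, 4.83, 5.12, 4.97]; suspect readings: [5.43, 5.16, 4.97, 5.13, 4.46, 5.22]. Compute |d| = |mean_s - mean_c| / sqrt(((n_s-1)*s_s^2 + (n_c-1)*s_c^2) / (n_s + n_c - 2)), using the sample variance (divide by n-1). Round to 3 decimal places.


Pooled-variance Cohen's d for soil pH comparison:
Scene mean = 34.93 / 7 = 4.99
Suspect mean = 30.37 / 6 = 5.061667
Scene sample variance s_s^2 = 0.013867
Suspect sample variance s_c^2 = 0.109097
Pooled variance = ((n_s-1)*s_s^2 + (n_c-1)*s_c^2) / (n_s + n_c - 2) = 0.057153
Pooled SD = sqrt(0.057153) = 0.239067
Mean difference = -0.071667
|d| = |-0.071667| / 0.239067 = 0.300

0.300


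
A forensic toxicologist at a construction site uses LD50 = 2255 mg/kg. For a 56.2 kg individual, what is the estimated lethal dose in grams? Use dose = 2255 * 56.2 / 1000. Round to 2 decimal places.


Lethal dose calculation:
Lethal dose = LD50 * body_weight / 1000
= 2255 * 56.2 / 1000
= 126731 / 1000
= 126.73 g

126.73


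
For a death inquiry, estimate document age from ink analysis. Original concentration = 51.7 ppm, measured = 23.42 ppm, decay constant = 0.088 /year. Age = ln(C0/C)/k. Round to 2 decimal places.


Document age estimation:
C0/C = 51.7 / 23.42 = 2.207515
ln(C0/C) = 0.791867
t = 0.791867 / 0.088 = 9.00 years

9.00


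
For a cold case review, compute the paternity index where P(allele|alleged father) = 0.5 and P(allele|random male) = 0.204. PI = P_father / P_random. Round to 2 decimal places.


Paternity Index calculation:
PI = P(allele|father) / P(allele|random)
PI = 0.5 / 0.204
PI = 2.45

2.45


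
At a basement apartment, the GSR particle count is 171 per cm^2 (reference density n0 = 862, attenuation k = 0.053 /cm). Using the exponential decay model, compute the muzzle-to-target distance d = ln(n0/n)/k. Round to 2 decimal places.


GSR distance calculation:
n0/n = 862 / 171 = 5.040936
ln(n0/n) = 1.617592
d = 1.617592 / 0.053 = 30.52 cm

30.52


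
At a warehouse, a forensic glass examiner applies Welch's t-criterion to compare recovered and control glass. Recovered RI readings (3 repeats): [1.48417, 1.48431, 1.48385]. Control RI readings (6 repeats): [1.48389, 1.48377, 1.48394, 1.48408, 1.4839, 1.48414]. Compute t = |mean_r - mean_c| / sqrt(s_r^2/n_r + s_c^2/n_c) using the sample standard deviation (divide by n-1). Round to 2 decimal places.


Welch's t-criterion for glass RI comparison:
Recovered mean = sum / n_r = 4.45233 / 3 = 1.48411
Control mean = sum / n_c = 8.90372 / 6 = 1.4839533
Recovered sample variance s_r^2 = 5.56e-08
Control sample variance s_c^2 = 1.83067e-08
Welch SE (unpooled) = sqrt(s_r^2/n_r + s_c^2/n_c) = sqrt(1.85333e-08 + 3.05111e-09) = sqrt(2.15844e-08) = 0.000146916
|mean_r - mean_c| = 0.000156667
t = 0.000156667 / 0.000146916 = 1.07

1.07


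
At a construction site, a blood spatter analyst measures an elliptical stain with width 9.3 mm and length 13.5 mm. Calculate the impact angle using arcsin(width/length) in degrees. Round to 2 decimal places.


Blood spatter impact angle calculation:
width / length = 9.3 / 13.5 = 0.688889
angle = arcsin(0.688889)
angle = 43.54 degrees

43.54


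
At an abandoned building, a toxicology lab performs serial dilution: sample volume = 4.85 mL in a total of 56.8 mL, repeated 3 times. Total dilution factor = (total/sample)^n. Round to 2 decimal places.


Dilution factor calculation:
Single dilution = V_total / V_sample = 56.8 / 4.85 ≈ 11.71134
Number of dilutions = 3
Total DF = (56.8 / 4.85)^3 (full precision, rounded at the end) = 1606.27

1606.27


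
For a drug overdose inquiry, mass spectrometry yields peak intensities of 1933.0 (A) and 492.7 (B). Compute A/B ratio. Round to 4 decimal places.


Spectral peak ratio:
Peak A = 1933.0 counts
Peak B = 492.7 counts
Ratio = 1933.0 / 492.7 = 3.9233

3.9233


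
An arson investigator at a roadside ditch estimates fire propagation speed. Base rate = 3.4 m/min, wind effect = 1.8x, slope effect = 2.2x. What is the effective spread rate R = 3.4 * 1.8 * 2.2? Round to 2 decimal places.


Fire spread rate calculation:
R = R0 * wind_factor * slope_factor
= 3.4 * 1.8 * 2.2
= 6.12 * 2.2
= 13.46 m/min

13.46


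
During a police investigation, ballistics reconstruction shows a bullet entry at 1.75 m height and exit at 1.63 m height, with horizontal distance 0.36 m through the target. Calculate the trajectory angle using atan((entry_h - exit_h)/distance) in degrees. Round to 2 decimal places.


Bullet trajectory angle:
Height difference = 1.75 - 1.63 = 0.12 m
angle = atan(0.12 / 0.36)
angle = atan(0.333333)
angle = 18.43 degrees

18.43


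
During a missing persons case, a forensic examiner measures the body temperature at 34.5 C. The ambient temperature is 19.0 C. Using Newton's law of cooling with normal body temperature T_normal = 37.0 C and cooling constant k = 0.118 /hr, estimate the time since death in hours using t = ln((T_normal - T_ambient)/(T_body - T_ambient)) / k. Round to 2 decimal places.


Using Newton's law of cooling:
t = ln((T_normal - T_ambient) / (T_body - T_ambient)) / k
T_normal - T_ambient = 18.0
T_body - T_ambient = 15.5
Ratio = 1.16129
ln(ratio) = 0.149531
t = 0.149531 / 0.118 = 1.27 hours

1.27


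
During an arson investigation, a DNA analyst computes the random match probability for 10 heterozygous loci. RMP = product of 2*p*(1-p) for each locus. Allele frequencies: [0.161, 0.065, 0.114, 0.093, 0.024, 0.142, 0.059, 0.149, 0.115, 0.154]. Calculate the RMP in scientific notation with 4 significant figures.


Computing RMP for 10 loci:
Locus 1: 2 * 0.161 * 0.839 = 0.270158
Locus 2: 2 * 0.065 * 0.935 = 0.12155
Locus 3: 2 * 0.114 * 0.886 = 0.202008
Locus 4: 2 * 0.093 * 0.907 = 0.168702
Locus 5: 2 * 0.024 * 0.976 = 0.046848
Locus 6: 2 * 0.142 * 0.858 = 0.243672
Locus 7: 2 * 0.059 * 0.941 = 0.111038
Locus 8: 2 * 0.149 * 0.851 = 0.253598
Locus 9: 2 * 0.115 * 0.885 = 0.20355
Locus 10: 2 * 0.154 * 0.846 = 0.260568
RMP = 1.908e-08

1.908e-08


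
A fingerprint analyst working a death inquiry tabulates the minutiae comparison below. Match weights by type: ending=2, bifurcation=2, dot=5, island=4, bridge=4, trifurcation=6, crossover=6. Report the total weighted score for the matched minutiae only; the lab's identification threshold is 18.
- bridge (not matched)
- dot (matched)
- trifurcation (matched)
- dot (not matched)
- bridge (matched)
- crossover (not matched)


Weighted minutiae match score:
  bridge: not matched, +0
  dot: matched, +5 (running total 5)
  trifurcation: matched, +6 (running total 11)
  dot: not matched, +0
  bridge: matched, +4 (running total 15)
  crossover: not matched, +0
Total score = 15
Threshold = 18; verdict = inconclusive

15


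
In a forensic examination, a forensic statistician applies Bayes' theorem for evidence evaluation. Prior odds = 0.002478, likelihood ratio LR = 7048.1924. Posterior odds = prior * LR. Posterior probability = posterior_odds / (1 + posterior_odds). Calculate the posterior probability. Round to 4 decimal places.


Bayesian evidence evaluation:
Posterior odds = prior_odds * LR = 0.002478 * 7048.1924 = 17.46542
Posterior probability = posterior_odds / (1 + posterior_odds)
= 17.46542 / (1 + 17.46542)
= 17.46542 / 18.46542
= 0.9458

0.9458


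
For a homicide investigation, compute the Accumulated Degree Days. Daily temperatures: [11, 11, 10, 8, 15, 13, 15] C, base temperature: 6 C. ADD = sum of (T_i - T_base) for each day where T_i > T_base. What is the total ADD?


Computing ADD day by day:
Day 1: max(0, 11 - 6) = 5
Day 2: max(0, 11 - 6) = 5
Day 3: max(0, 10 - 6) = 4
Day 4: max(0, 8 - 6) = 2
Day 5: max(0, 15 - 6) = 9
Day 6: max(0, 13 - 6) = 7
Day 7: max(0, 15 - 6) = 9
Total ADD = 41

41


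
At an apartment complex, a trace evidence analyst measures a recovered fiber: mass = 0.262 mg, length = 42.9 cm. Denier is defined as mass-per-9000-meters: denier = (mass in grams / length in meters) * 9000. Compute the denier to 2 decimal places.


Denier calculation:
Mass in grams = 0.262 mg / 1000 = 0.000262 g
Length in meters = 42.9 cm / 100 = 0.429 m
Linear density = mass / length = 0.000262 / 0.429 = 0.00061072 g/m
Denier = (g/m) * 9000 = 0.00061072 * 9000 = 5.50

5.50


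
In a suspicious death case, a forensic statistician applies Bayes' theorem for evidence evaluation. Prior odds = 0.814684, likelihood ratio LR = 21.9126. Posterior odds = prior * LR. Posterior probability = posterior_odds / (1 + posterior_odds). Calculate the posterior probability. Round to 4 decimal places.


Bayesian evidence evaluation:
Posterior odds = prior_odds * LR = 0.814684 * 21.9126 = 17.85184
Posterior probability = posterior_odds / (1 + posterior_odds)
= 17.85184 / (1 + 17.85184)
= 17.85184 / 18.85184
= 0.9470

0.9470


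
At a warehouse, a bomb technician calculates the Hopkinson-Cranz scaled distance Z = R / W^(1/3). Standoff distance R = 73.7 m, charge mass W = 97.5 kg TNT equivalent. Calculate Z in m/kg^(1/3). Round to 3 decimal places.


Scaled distance calculation:
W^(1/3) = 97.5^(1/3) = 4.602582
Z = R / W^(1/3) = 73.7 / 4.602582
Z = 16.013 m/kg^(1/3)

16.013


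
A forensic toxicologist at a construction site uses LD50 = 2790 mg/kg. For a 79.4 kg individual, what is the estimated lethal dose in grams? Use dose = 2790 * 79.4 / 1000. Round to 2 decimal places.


Lethal dose calculation:
Lethal dose = LD50 * body_weight / 1000
= 2790 * 79.4 / 1000
= 221526 / 1000
= 221.53 g

221.53


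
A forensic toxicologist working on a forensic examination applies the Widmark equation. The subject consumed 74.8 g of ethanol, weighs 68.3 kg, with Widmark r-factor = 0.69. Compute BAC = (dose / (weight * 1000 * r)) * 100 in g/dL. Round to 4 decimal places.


Applying the Widmark formula:
BAC = (dose_g / (body_wt * 1000 * r)) * 100
Denominator = 68.3 * 1000 * 0.69 = 47127
BAC = (74.8 / 47127) * 100
BAC = 0.1587 g/dL

0.1587


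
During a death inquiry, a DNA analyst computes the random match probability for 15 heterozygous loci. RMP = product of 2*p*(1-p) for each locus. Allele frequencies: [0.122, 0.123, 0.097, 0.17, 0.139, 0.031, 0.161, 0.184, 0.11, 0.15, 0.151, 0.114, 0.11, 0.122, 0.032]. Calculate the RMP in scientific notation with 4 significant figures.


Computing RMP for 15 loci:
Locus 1: 2 * 0.122 * 0.878 = 0.214232
Locus 2: 2 * 0.123 * 0.877 = 0.215742
Locus 3: 2 * 0.097 * 0.903 = 0.175182
Locus 4: 2 * 0.17 * 0.83 = 0.2822
Locus 5: 2 * 0.139 * 0.861 = 0.239358
Locus 6: 2 * 0.031 * 0.969 = 0.060078
Locus 7: 2 * 0.161 * 0.839 = 0.270158
Locus 8: 2 * 0.184 * 0.816 = 0.300288
Locus 9: 2 * 0.11 * 0.89 = 0.1958
Locus 10: 2 * 0.15 * 0.85 = 0.255
Locus 11: 2 * 0.151 * 0.849 = 0.256398
Locus 12: 2 * 0.114 * 0.886 = 0.202008
Locus 13: 2 * 0.11 * 0.89 = 0.1958
Locus 14: 2 * 0.122 * 0.878 = 0.214232
Locus 15: 2 * 0.032 * 0.968 = 0.061952
RMP = 1.791e-11

1.791e-11


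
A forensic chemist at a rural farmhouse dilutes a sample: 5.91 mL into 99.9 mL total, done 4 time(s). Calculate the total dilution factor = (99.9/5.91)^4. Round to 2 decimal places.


Dilution factor calculation:
Single dilution = V_total / V_sample = 99.9 / 5.91 ≈ 16.903553
Number of dilutions = 4
Total DF = (99.9 / 5.91)^4 (full precision, rounded at the end) = 81641.70

81641.70


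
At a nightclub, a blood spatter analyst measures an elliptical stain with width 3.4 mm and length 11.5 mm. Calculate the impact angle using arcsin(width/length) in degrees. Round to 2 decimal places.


Blood spatter impact angle calculation:
width / length = 3.4 / 11.5 = 0.295652
angle = arcsin(0.295652)
angle = 17.20 degrees

17.20


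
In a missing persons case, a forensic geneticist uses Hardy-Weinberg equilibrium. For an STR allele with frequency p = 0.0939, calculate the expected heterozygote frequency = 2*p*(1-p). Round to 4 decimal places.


Hardy-Weinberg heterozygote frequency:
q = 1 - p = 1 - 0.0939 = 0.9061
2pq = 2 * 0.0939 * 0.9061 = 0.1702

0.1702


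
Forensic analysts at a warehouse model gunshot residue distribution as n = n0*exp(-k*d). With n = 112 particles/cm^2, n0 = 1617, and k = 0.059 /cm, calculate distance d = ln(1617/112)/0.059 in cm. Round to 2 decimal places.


GSR distance calculation:
n0/n = 1617 / 112 = 14.4375
ln(n0/n) = 2.669829
d = 2.669829 / 0.059 = 45.25 cm

45.25


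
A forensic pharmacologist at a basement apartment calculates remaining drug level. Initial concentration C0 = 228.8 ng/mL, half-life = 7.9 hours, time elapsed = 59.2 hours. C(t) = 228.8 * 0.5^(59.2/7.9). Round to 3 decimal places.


Drug concentration decay:
Number of half-lives = t / t_half = 59.2 / 7.9 = 7.493671
Decay factor = 0.5^7.493671 = 0.00554856
C(t) = 228.8 * 0.00554856 = 1.270 ng/mL

1.270


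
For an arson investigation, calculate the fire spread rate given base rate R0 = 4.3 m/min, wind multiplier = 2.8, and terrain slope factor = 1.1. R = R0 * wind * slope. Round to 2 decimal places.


Fire spread rate calculation:
R = R0 * wind_factor * slope_factor
= 4.3 * 2.8 * 1.1
= 12.04 * 1.1
= 13.24 m/min

13.24


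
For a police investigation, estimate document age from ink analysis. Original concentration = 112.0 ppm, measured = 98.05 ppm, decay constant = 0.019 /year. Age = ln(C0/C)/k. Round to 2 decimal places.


Document age estimation:
C0/C = 112.0 / 98.05 = 1.142274
ln(C0/C) = 0.133021
t = 0.133021 / 0.019 = 7.00 years

7.00


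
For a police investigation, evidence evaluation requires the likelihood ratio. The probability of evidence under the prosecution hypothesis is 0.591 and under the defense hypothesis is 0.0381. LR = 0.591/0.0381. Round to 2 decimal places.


Likelihood ratio calculation:
LR = P(E|Hp) / P(E|Hd)
LR = 0.591 / 0.0381
LR = 15.51

15.51


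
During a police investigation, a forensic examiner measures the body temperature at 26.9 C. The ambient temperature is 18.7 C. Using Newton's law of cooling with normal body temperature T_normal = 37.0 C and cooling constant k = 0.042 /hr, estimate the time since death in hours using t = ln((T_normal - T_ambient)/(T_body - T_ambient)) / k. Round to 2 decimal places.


Using Newton's law of cooling:
t = ln((T_normal - T_ambient) / (T_body - T_ambient)) / k
T_normal - T_ambient = 18.3
T_body - T_ambient = 8.2
Ratio = 2.231707
ln(ratio) = 0.802767
t = 0.802767 / 0.042 = 19.11 hours

19.11


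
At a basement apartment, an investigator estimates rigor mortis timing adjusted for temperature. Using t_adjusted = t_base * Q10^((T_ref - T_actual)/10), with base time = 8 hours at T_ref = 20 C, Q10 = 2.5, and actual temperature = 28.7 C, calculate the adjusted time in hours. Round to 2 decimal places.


Rigor mortis time adjustment:
Exponent = (T_ref - T_actual) / 10 = (20 - 28.7) / 10 = -0.87
Q10 factor = 2.5^-0.87 = 0.4506
t_adjusted = 8 * 0.4506 = 3.60 hours

3.60


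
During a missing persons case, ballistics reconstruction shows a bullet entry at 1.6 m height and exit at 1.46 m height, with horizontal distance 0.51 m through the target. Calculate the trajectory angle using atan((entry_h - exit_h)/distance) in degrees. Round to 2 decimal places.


Bullet trajectory angle:
Height difference = 1.6 - 1.46 = 0.14 m
angle = atan(0.14 / 0.51)
angle = atan(0.27451)
angle = 15.35 degrees

15.35


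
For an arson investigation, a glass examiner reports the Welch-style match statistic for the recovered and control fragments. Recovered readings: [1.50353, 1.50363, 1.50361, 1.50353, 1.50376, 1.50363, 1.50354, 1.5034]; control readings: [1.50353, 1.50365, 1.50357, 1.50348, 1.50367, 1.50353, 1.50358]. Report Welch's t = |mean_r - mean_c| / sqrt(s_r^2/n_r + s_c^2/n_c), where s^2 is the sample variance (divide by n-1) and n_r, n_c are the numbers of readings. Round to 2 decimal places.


Welch's t-criterion for glass RI comparison:
Recovered mean = sum / n_r = 12.02863 / 8 = 1.5035787
Control mean = sum / n_c = 10.52501 / 7 = 1.5035729
Recovered sample variance s_r^2 = 1.10411e-08
Control sample variance s_c^2 = 4.62381e-09
Welch SE (unpooled) = sqrt(s_r^2/n_r + s_c^2/n_c) = sqrt(1.38013e-09 + 6.60544e-10) = sqrt(2.04067e-09) = 4.51738e-05
|mean_r - mean_c| = 5.89286e-06
t = 5.89286e-06 / 4.51738e-05 = 0.13

0.13


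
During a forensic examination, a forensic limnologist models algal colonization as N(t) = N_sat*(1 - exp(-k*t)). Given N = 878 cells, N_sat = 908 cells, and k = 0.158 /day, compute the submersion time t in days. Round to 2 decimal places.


PMSI from diatom colonization curve:
N / N_sat = 878 / 908 = 0.96696
1 - N/N_sat = 0.03304
ln(1 - N/N_sat) = -3.410036
t = -ln(1 - N/N_sat) / k = -(-3.410036) / 0.158 = 21.58 days

21.58


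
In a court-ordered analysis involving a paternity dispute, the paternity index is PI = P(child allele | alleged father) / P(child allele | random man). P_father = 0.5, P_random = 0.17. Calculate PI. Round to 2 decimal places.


Paternity Index calculation:
PI = P(allele|father) / P(allele|random)
PI = 0.5 / 0.17
PI = 2.94

2.94


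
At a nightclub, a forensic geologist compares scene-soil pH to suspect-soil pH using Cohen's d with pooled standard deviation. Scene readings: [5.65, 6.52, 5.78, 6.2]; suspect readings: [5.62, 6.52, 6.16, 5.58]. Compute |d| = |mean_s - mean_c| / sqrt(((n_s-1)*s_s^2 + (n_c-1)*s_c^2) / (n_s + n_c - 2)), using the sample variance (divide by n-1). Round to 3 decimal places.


Pooled-variance Cohen's d for soil pH comparison:
Scene mean = 24.15 / 4 = 6.0375
Suspect mean = 23.88 / 4 = 5.97
Scene sample variance s_s^2 = 0.158558
Suspect sample variance s_c^2 = 0.2044
Pooled variance = ((n_s-1)*s_s^2 + (n_c-1)*s_c^2) / (n_s + n_c - 2) = 0.181479
Pooled SD = sqrt(0.181479) = 0.426004
Mean difference = 0.0675
|d| = |0.0675| / 0.426004 = 0.158

0.158


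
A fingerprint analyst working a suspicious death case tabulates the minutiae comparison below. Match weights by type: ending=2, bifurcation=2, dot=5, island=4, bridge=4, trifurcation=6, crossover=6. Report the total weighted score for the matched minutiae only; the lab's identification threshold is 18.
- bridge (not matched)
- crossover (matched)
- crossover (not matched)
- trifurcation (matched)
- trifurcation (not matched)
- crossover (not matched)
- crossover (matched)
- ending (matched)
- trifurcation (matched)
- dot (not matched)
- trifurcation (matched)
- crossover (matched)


Weighted minutiae match score:
  bridge: not matched, +0
  crossover: matched, +6 (running total 6)
  crossover: not matched, +0
  trifurcation: matched, +6 (running total 12)
  trifurcation: not matched, +0
  crossover: not matched, +0
  crossover: matched, +6 (running total 18)
  ending: matched, +2 (running total 20)
  trifurcation: matched, +6 (running total 26)
  dot: not matched, +0
  trifurcation: matched, +6 (running total 32)
  crossover: matched, +6 (running total 38)
Total score = 38
Threshold = 18; verdict = identification

38


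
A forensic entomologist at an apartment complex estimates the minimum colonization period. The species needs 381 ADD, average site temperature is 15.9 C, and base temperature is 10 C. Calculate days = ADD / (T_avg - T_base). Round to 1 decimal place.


Insect development time:
Effective temperature = avg_temp - T_base = 15.9 - 10 = 5.9 C
Days = ADD / effective_temp = 381 / 5.9 = 64.6 days

64.6


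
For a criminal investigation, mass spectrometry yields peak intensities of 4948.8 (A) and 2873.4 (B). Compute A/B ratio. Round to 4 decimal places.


Spectral peak ratio:
Peak A = 4948.8 counts
Peak B = 2873.4 counts
Ratio = 4948.8 / 2873.4 = 1.7223

1.7223


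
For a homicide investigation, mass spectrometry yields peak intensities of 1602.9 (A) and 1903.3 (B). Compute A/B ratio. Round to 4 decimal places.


Spectral peak ratio:
Peak A = 1602.9 counts
Peak B = 1903.3 counts
Ratio = 1602.9 / 1903.3 = 0.8422

0.8422


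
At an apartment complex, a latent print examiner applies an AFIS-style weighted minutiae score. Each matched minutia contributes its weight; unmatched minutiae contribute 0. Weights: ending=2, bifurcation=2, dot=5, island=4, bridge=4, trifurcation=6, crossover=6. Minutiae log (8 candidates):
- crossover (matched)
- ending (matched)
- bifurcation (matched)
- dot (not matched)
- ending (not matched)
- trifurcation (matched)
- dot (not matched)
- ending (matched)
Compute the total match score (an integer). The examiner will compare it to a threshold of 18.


Weighted minutiae match score:
  crossover: matched, +6 (running total 6)
  ending: matched, +2 (running total 8)
  bifurcation: matched, +2 (running total 10)
  dot: not matched, +0
  ending: not matched, +0
  trifurcation: matched, +6 (running total 16)
  dot: not matched, +0
  ending: matched, +2 (running total 18)
Total score = 18
Threshold = 18; verdict = identification

18


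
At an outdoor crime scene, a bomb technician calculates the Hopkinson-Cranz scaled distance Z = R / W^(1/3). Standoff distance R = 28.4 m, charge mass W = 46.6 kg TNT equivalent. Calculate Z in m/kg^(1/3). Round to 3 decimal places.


Scaled distance calculation:
W^(1/3) = 46.6^(1/3) = 3.598559
Z = R / W^(1/3) = 28.4 / 3.598559
Z = 7.892 m/kg^(1/3)

7.892


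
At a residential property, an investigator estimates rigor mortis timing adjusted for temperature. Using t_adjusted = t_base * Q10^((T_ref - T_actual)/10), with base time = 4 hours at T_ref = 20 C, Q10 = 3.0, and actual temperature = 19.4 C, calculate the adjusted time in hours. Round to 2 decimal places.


Rigor mortis time adjustment:
Exponent = (T_ref - T_actual) / 10 = (20 - 19.4) / 10 = 0.06
Q10 factor = 3.0^0.06 = 1.06814
t_adjusted = 4 * 1.06814 = 4.27 hours

4.27


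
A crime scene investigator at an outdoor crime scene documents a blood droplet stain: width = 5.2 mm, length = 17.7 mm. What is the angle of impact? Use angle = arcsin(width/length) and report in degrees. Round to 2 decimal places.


Blood spatter impact angle calculation:
width / length = 5.2 / 17.7 = 0.293785
angle = arcsin(0.293785)
angle = 17.08 degrees

17.08


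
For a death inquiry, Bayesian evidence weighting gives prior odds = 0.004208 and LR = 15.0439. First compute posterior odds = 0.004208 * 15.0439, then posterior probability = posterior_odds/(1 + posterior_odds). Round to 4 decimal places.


Bayesian evidence evaluation:
Posterior odds = prior_odds * LR = 0.004208 * 15.0439 = 0.06330473
Posterior probability = posterior_odds / (1 + posterior_odds)
= 0.06330473 / (1 + 0.06330473)
= 0.06330473 / 1.06330473
= 0.0595

0.0595


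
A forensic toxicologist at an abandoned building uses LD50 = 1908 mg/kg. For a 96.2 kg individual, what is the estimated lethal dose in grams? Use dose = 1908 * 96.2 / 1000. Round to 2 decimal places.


Lethal dose calculation:
Lethal dose = LD50 * body_weight / 1000
= 1908 * 96.2 / 1000
= 183549.6 / 1000
= 183.55 g

183.55


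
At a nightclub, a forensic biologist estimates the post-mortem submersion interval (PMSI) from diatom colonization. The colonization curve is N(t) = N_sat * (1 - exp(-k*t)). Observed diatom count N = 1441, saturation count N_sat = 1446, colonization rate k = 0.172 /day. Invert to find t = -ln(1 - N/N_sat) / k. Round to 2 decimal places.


PMSI from diatom colonization curve:
N / N_sat = 1441 / 1446 = 0.996542
1 - N/N_sat = 0.003458
ln(1 - N/N_sat) = -5.667065
t = -ln(1 - N/N_sat) / k = -(-5.667065) / 0.172 = 32.95 days

32.95


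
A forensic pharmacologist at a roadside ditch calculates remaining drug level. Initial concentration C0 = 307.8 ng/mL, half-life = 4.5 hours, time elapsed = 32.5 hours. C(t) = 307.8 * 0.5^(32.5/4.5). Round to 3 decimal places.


Drug concentration decay:
Number of half-lives = t / t_half = 32.5 / 4.5 = 7.222222
Decay factor = 0.5^7.222222 = 0.00669722
C(t) = 307.8 * 0.00669722 = 2.061 ng/mL

2.061


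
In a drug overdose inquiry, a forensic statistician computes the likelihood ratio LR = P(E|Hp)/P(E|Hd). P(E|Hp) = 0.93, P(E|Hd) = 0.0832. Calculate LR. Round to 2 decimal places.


Likelihood ratio calculation:
LR = P(E|Hp) / P(E|Hd)
LR = 0.93 / 0.0832
LR = 11.18

11.18


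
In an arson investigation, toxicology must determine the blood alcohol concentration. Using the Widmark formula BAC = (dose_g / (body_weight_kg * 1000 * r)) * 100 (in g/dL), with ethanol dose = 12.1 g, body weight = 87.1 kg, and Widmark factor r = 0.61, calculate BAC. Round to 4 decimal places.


Applying the Widmark formula:
BAC = (dose_g / (body_wt * 1000 * r)) * 100
Denominator = 87.1 * 1000 * 0.61 = 53131
BAC = (12.1 / 53131) * 100
BAC = 0.0228 g/dL

0.0228


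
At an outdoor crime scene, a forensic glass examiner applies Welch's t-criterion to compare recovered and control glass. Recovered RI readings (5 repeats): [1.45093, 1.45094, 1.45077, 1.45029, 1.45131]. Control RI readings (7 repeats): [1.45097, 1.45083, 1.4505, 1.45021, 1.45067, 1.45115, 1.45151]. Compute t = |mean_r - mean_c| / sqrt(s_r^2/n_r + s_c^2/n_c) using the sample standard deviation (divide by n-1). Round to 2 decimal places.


Welch's t-criterion for glass RI comparison:
Recovered mean = sum / n_r = 7.25424 / 5 = 1.450848
Control mean = sum / n_c = 10.15584 / 7 = 1.4508343
Recovered sample variance s_r^2 = 1.3652e-07
Control sample variance s_c^2 = 1.83862e-07
Welch SE (unpooled) = sqrt(s_r^2/n_r + s_c^2/n_c) = sqrt(2.7304e-08 + 2.6266e-08) = sqrt(5.357e-08) = 0.000231452
|mean_r - mean_c| = 1.37143e-05
t = 1.37143e-05 / 0.000231452 = 0.06

0.06


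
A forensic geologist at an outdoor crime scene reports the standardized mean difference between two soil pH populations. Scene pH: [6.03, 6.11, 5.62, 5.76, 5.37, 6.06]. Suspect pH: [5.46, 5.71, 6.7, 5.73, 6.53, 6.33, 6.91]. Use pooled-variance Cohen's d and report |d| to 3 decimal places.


Pooled-variance Cohen's d for soil pH comparison:
Scene mean = 34.95 / 6 = 5.825
Suspect mean = 43.37 / 7 = 6.195714
Scene sample variance s_s^2 = 0.08635
Suspect sample variance s_c^2 = 0.314729
Pooled variance = ((n_s-1)*s_s^2 + (n_c-1)*s_c^2) / (n_s + n_c - 2) = 0.21092
Pooled SD = sqrt(0.21092) = 0.45926
Mean difference = -0.370714
|d| = |-0.370714| / 0.45926 = 0.807

0.807


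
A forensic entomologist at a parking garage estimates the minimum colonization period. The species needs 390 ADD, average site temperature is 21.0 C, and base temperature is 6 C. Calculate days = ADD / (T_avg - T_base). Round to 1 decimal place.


Insect development time:
Effective temperature = avg_temp - T_base = 21.0 - 6 = 15.0 C
Days = ADD / effective_temp = 390 / 15.0 = 26.0 days

26.0


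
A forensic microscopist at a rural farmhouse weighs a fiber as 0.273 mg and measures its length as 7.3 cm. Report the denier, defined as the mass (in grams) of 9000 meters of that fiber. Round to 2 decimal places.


Denier calculation:
Mass in grams = 0.273 mg / 1000 = 0.000273 g
Length in meters = 7.3 cm / 100 = 0.073 m
Linear density = mass / length = 0.000273 / 0.073 = 0.00373973 g/m
Denier = (g/m) * 9000 = 0.00373973 * 9000 = 33.66

33.66


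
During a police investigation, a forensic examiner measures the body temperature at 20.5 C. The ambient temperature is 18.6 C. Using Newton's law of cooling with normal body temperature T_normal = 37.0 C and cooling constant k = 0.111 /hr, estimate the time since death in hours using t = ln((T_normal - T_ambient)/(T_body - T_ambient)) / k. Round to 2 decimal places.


Using Newton's law of cooling:
t = ln((T_normal - T_ambient) / (T_body - T_ambient)) / k
T_normal - T_ambient = 18.4
T_body - T_ambient = 1.9
Ratio = 9.684211
ln(ratio) = 2.270497
t = 2.270497 / 0.111 = 20.45 hours

20.45


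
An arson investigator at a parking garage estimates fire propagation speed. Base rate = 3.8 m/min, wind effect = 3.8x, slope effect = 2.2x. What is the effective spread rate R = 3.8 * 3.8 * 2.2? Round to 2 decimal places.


Fire spread rate calculation:
R = R0 * wind_factor * slope_factor
= 3.8 * 3.8 * 2.2
= 14.44 * 2.2
= 31.77 m/min

31.77


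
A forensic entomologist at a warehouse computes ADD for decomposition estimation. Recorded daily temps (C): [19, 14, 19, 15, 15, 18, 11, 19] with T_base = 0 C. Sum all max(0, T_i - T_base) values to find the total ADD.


Computing ADD day by day:
Day 1: max(0, 19 - 0) = 19
Day 2: max(0, 14 - 0) = 14
Day 3: max(0, 19 - 0) = 19
Day 4: max(0, 15 - 0) = 15
Day 5: max(0, 15 - 0) = 15
Day 6: max(0, 18 - 0) = 18
Day 7: max(0, 11 - 0) = 11
Day 8: max(0, 19 - 0) = 19
Total ADD = 130

130


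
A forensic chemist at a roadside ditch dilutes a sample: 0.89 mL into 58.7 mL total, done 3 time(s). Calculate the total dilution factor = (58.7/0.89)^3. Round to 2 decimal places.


Dilution factor calculation:
Single dilution = V_total / V_sample = 58.7 / 0.89 ≈ 65.955056
Number of dilutions = 3
Total DF = (58.7 / 0.89)^3 (full precision, rounded at the end) = 286909.07

286909.07


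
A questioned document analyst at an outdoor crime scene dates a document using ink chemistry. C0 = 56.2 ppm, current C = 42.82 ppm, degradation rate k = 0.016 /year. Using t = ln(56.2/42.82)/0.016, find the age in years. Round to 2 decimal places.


Document age estimation:
C0/C = 56.2 / 42.82 = 1.312471
ln(C0/C) = 0.271912
t = 0.271912 / 0.016 = 16.99 years

16.99


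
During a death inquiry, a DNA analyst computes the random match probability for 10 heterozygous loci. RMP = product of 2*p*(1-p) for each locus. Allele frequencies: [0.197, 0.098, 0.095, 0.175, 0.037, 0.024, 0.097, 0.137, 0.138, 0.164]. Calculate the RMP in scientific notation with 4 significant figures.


Computing RMP for 10 loci:
Locus 1: 2 * 0.197 * 0.803 = 0.316382
Locus 2: 2 * 0.098 * 0.902 = 0.176792
Locus 3: 2 * 0.095 * 0.905 = 0.17195
Locus 4: 2 * 0.175 * 0.825 = 0.28875
Locus 5: 2 * 0.037 * 0.963 = 0.071262
Locus 6: 2 * 0.024 * 0.976 = 0.046848
Locus 7: 2 * 0.097 * 0.903 = 0.175182
Locus 8: 2 * 0.137 * 0.863 = 0.236462
Locus 9: 2 * 0.138 * 0.862 = 0.237912
Locus 10: 2 * 0.164 * 0.836 = 0.274208
RMP = 2.506e-08

2.506e-08
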